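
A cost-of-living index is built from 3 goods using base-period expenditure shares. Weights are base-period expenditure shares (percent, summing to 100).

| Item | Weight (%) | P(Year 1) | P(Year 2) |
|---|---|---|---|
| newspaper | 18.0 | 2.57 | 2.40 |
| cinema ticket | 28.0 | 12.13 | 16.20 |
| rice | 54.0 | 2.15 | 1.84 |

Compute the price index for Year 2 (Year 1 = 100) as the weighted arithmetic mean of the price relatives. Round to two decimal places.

100.42

newspaper: 18.0 × (2.40/2.57) = 18.0 × 0.933852 = 16.8093
cinema ticket: 28.0 × (16.20/12.13) = 28.0 × 1.335532 = 37.3949
rice: 54.0 × (1.84/2.15) = 54.0 × 0.855814 = 46.2140
Index = Σ wᵢ·(p₁ᵢ/p₀ᵢ) = 16.8093 + 37.3949 + 46.2140 = 100.4182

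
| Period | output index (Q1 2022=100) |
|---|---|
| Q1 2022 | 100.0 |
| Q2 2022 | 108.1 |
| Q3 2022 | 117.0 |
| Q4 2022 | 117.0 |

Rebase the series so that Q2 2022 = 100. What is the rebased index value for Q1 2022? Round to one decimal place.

92.5

Rebased(Q1 2022) = 100.0 / 108.1 × 100 = 92.5069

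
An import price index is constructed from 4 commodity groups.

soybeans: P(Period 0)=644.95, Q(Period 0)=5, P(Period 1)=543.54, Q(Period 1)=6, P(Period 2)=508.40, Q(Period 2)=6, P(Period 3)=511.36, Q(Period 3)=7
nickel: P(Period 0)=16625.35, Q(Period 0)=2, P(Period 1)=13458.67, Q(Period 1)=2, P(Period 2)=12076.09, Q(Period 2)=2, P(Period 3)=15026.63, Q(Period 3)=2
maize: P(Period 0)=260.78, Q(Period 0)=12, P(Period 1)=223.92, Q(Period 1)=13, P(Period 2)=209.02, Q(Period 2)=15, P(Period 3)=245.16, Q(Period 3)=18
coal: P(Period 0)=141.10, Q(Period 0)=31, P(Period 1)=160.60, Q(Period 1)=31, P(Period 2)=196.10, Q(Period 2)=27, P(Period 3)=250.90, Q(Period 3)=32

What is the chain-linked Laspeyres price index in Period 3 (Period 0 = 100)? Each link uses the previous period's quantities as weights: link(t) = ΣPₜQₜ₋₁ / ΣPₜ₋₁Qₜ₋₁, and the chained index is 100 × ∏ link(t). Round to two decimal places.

98.08

Link Period 0→Period 1:
ΣP(Period 1)Q(Period 0) = 543.54×5 + 13458.67×2 + 223.92×12 + 160.60×31 = 2717.7 + 26917.34 + 2687.04 + 4978.6 = 37300.68
ΣP(Period 0)Q(Period 0) = 644.95×5 + 16625.35×2 + 260.78×12 + 141.10×31 = 3224.75 + 33250.7 + 3129.36 + 4374.1 = 43978.91
link = 37300.68/43978.91 = 0.848149
Link Period 1→Period 2:
ΣP(Period 2)Q(Period 1) = 508.40×6 + 12076.09×2 + 209.02×13 + 196.10×31 = 3050.4 + 24152.18 + 2717.26 + 6079.1 = 35998.94
ΣP(Period 1)Q(Period 1) = 543.54×6 + 13458.67×2 + 223.92×13 + 160.60×31 = 3261.24 + 26917.34 + 2910.96 + 4978.6 = 38068.14
link = 35998.94/38068.14 = 0.945645
Link Period 2→Period 3:
ΣP(Period 3)Q(Period 2) = 511.36×6 + 15026.63×2 + 245.16×15 + 250.90×27 = 3068.16 + 30053.26 + 3677.4 + 6774.3 = 43573.12
ΣP(Period 2)Q(Period 2) = 508.40×6 + 12076.09×2 + 209.02×15 + 196.10×27 = 3050.4 + 24152.18 + 3135.3 + 5294.7 = 35632.58
link = 43573.12/35632.58 = 1.222845
Chained index = 100 × 0.848149 × 0.945645 × 1.222845 = 98.0780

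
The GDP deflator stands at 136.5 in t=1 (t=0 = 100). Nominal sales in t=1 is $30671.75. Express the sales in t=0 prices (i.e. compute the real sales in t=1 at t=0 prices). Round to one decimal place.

Real = Nominal ÷ (Index/100) = 30671.75 ÷ (136.5/100)
     = 30671.75 ÷ 1.365 = 22470.1465

22470.1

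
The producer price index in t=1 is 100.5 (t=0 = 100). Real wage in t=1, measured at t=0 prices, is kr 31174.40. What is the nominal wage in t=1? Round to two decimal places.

31330.27

Nominal = Real × (Index/100) = 31174.40 × (100.5/100)
        = 31174.40 × 1.005 = 31330.2720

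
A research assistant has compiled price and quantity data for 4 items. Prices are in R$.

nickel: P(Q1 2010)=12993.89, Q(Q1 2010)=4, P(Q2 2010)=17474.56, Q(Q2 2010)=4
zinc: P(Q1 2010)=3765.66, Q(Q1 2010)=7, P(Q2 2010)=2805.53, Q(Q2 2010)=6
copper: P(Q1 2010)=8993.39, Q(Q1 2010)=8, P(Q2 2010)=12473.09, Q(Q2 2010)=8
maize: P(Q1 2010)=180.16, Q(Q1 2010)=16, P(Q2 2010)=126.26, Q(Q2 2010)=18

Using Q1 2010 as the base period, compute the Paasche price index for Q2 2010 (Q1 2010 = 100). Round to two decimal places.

Paasche price index uses current-period quantities as weights.
ΣP(Q2 2010)·Q(Q2 2010) = 17474.56×4 + 2805.53×6 + 12473.09×8 + 126.26×18 = 69898.24 + 16833.18 + 99784.72 + 2272.68 = 188788.82
ΣP(Q1 2010)·Q(Q2 2010) = 12993.89×4 + 3765.66×6 + 8993.39×8 + 180.16×18 = 51975.56 + 22593.96 + 71947.12 + 3242.88 = 149759.52
Index = 188788.82 / 149759.52 × 100 = 126.0613

126.06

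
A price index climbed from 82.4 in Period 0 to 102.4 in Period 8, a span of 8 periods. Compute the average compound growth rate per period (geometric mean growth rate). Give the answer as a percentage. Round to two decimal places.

Growth factor = (102.4/82.4)^(1/8) = (1.242718)^(1/8) = 1.027535
Growth rate = 1.027535 − 1 = 0.027535 = 2.7535%

2.75%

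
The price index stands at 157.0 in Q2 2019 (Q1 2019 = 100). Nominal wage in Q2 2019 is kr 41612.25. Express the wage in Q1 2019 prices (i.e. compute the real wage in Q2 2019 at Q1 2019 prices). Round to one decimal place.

26504.6

Real = Nominal ÷ (Index/100) = 41612.25 ÷ (157.0/100)
     = 41612.25 ÷ 1.570 = 26504.6178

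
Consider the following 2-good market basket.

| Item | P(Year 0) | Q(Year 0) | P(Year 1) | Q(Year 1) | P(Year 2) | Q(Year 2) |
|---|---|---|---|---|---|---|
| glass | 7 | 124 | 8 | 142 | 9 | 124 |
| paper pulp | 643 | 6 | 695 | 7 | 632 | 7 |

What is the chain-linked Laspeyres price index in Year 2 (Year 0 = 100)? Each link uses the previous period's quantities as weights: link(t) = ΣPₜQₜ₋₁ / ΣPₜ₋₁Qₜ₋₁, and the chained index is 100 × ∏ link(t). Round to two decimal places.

Link Year 0→Year 1:
ΣP(Year 1)Q(Year 0) = 8×124 + 695×6 = 992 + 4170 = 5162
ΣP(Year 0)Q(Year 0) = 7×124 + 643×6 = 868 + 3858 = 4726
link = 5162/4726 = 1.092256
Link Year 1→Year 2:
ΣP(Year 2)Q(Year 1) = 9×142 + 632×7 = 1278 + 4424 = 5702
ΣP(Year 1)Q(Year 1) = 8×142 + 695×7 = 1136 + 4865 = 6001
link = 5702/6001 = 0.950175
Chained index = 100 × 1.092256 × 0.950175 = 103.7834

103.78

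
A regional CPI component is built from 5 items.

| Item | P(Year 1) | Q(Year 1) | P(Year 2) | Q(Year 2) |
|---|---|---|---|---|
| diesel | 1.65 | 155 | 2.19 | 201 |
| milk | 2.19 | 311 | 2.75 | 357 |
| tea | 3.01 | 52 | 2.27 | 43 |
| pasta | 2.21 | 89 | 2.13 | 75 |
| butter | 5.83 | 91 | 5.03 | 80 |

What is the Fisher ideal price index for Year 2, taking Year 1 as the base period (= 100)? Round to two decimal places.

Laspeyres component (base-period weights):
ΣP(Year 2)Q(Year 1) = 2.19×155 + 2.75×311 + 2.27×52 + 2.13×89 + 5.03×91 = 339.45 + 855.25 + 118.04 + 189.57 + 457.73 = 1960.04
ΣP(Year 1)Q(Year 1) = 1.65×155 + 2.19×311 + 3.01×52 + 2.21×89 + 5.83×91 = 255.75 + 681.09 + 156.52 + 196.69 + 530.53 = 1820.58
L = 1960.04 / 1820.58 × 100 = 107.6602
Paasche component (current-period weights):
ΣP(Year 2)Q(Year 2) = 2.19×201 + 2.75×357 + 2.27×43 + 2.13×75 + 5.03×80 = 440.19 + 981.75 + 97.61 + 159.75 + 402.4 = 2081.7
ΣP(Year 1)Q(Year 2) = 1.65×201 + 2.19×357 + 3.01×43 + 2.21×75 + 5.83×80 = 331.65 + 781.83 + 129.43 + 165.75 + 466.4 = 1875.06
P = 2081.7 / 1875.06 × 100 = 111.0204
Fisher = √(L × P) = √(107.6602 × 111.0204) = 109.3274

109.33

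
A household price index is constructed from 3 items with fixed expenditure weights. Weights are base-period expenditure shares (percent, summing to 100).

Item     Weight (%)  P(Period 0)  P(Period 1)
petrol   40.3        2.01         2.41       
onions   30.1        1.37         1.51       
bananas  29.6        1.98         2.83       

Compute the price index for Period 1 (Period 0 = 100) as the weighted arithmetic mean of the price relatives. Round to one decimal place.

123.8

petrol: 40.3 × (2.41/2.01) = 40.3 × 1.199005 = 48.3199
onions: 30.1 × (1.51/1.37) = 30.1 × 1.102190 = 33.1759
bananas: 29.6 × (2.83/1.98) = 29.6 × 1.429293 = 42.3071
Index = Σ wᵢ·(p₁ᵢ/p₀ᵢ) = 48.3199 + 33.1759 + 42.3071 = 123.8029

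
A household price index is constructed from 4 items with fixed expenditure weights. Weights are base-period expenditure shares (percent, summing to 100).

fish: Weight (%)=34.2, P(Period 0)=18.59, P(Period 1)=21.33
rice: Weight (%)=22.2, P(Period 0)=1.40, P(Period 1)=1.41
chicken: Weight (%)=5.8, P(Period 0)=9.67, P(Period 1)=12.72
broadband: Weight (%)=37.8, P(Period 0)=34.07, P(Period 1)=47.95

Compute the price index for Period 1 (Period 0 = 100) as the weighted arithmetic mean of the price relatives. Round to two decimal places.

fish: 34.2 × (21.33/18.59) = 34.2 × 1.147391 = 39.2408
rice: 22.2 × (1.41/1.40) = 22.2 × 1.007143 = 22.3586
chicken: 5.8 × (12.72/9.67) = 5.8 × 1.315408 = 7.6294
broadband: 37.8 × (47.95/34.07) = 37.8 × 1.407397 = 53.1996
Index = Σ wᵢ·(p₁ᵢ/p₀ᵢ) = 39.2408 + 22.3586 + 7.6294 + 53.1996 = 122.4283

122.43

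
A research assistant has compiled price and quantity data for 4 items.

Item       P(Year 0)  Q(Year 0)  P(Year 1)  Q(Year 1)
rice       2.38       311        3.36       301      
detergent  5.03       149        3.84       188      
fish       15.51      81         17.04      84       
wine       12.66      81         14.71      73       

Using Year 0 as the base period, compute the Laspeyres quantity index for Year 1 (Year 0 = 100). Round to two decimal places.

103.12

Laspeyres quantity index uses base-period prices as weights.
ΣP(Year 0)·Q(Year 1) = 2.38×301 + 5.03×188 + 15.51×84 + 12.66×73 = 716.38 + 945.64 + 1302.84 + 924.18 = 3889.04
ΣP(Year 0)·Q(Year 0) = 2.38×311 + 5.03×149 + 15.51×81 + 12.66×81 = 740.18 + 749.47 + 1256.31 + 1025.46 = 3771.42
Index = 3889.04 / 3771.42 × 100 = 103.1187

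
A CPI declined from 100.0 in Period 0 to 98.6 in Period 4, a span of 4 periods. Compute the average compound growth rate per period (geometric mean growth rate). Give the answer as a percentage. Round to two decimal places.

Growth factor = (98.6/100.0)^(1/4) = (0.986000)^(1/4) = 0.996481
Growth rate = 0.996481 − 1 = -0.003519 = -0.3519%

-0.35%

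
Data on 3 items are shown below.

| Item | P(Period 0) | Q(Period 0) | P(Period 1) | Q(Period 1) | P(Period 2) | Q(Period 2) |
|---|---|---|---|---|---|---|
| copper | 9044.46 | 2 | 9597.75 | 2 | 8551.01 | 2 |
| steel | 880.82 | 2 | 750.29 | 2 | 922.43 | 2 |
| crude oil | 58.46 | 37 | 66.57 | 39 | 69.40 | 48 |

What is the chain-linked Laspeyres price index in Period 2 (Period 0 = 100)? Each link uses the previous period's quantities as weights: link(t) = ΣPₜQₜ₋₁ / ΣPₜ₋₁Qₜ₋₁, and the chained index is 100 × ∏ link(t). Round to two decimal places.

Link Period 0→Period 1:
ΣP(Period 1)Q(Period 0) = 9597.75×2 + 750.29×2 + 66.57×37 = 19195.5 + 1500.58 + 2463.09 = 23159.17
ΣP(Period 0)Q(Period 0) = 9044.46×2 + 880.82×2 + 58.46×37 = 18088.92 + 1761.64 + 2163.02 = 22013.58
link = 23159.17/22013.58 = 1.052040
Link Period 1→Period 2:
ΣP(Period 2)Q(Period 1) = 8551.01×2 + 922.43×2 + 69.40×39 = 17102.02 + 1844.86 + 2706.6 = 21653.48
ΣP(Period 1)Q(Period 1) = 9597.75×2 + 750.29×2 + 66.57×39 = 19195.5 + 1500.58 + 2596.23 = 23292.31
link = 21653.48/23292.31 = 0.929641
Chained index = 100 × 1.052040 × 0.929641 = 97.8019

97.80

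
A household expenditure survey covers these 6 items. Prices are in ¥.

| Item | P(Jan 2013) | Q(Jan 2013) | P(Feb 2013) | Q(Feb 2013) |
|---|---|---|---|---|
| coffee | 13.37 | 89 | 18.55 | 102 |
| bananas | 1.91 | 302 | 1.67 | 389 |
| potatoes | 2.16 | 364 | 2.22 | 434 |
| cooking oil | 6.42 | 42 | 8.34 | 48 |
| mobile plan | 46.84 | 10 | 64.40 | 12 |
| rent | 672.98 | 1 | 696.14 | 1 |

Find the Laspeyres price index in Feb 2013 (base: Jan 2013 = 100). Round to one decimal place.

117.4

Laspeyres price index uses base-period quantities as weights.
ΣP(Feb 2013)·Q(Jan 2013) = 18.55×89 + 1.67×302 + 2.22×364 + 8.34×42 + 64.40×10 + 696.14×1 = 1650.95 + 504.34 + 808.08 + 350.28 + 644 + 696.14 = 4653.79
ΣP(Jan 2013)·Q(Jan 2013) = 13.37×89 + 1.91×302 + 2.16×364 + 6.42×42 + 46.84×10 + 672.98×1 = 1189.93 + 576.82 + 786.24 + 269.64 + 468.4 + 672.98 = 3964.01
Index = 4653.79 / 3964.01 × 100 = 117.4011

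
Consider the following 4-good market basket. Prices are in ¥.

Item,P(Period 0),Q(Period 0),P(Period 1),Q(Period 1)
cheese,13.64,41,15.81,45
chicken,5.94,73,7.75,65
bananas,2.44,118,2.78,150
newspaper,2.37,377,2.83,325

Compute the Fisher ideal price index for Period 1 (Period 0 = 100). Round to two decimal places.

119.73

Laspeyres component (base-period weights):
ΣP(Period 1)Q(Period 0) = 15.81×41 + 7.75×73 + 2.78×118 + 2.83×377 = 648.21 + 565.75 + 328.04 + 1066.91 = 2608.91
ΣP(Period 0)Q(Period 0) = 13.64×41 + 5.94×73 + 2.44×118 + 2.37×377 = 559.24 + 433.62 + 287.92 + 893.49 = 2174.27
L = 2608.91 / 2174.27 × 100 = 119.9902
Paasche component (current-period weights):
ΣP(Period 1)Q(Period 1) = 15.81×45 + 7.75×65 + 2.78×150 + 2.83×325 = 711.45 + 503.75 + 417 + 919.75 = 2551.95
ΣP(Period 0)Q(Period 1) = 13.64×45 + 5.94×65 + 2.44×150 + 2.37×325 = 613.8 + 386.1 + 366 + 770.25 = 2136.15
P = 2551.95 / 2136.15 × 100 = 119.4649
Fisher = √(L × P) = √(119.9902 × 119.4649) = 119.7273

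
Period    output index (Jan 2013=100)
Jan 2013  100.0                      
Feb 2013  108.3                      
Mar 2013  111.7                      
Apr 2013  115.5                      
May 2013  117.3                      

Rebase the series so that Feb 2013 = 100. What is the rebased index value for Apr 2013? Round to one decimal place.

Rebased(Apr 2013) = 115.5 / 108.3 × 100 = 106.6482

106.6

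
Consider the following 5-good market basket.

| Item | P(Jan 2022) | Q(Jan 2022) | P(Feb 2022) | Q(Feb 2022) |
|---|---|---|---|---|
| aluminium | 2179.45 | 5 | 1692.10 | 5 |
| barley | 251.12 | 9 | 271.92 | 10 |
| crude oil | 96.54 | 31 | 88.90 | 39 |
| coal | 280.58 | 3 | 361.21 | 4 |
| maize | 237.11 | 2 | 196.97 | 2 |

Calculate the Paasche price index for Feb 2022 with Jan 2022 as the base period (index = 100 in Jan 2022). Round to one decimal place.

Paasche price index uses current-period quantities as weights.
ΣP(Feb 2022)·Q(Feb 2022) = 1692.10×5 + 271.92×10 + 88.90×39 + 361.21×4 + 196.97×2 = 8460.5 + 2719.2 + 3467.1 + 1444.84 + 393.94 = 16485.58
ΣP(Jan 2022)·Q(Feb 2022) = 2179.45×5 + 251.12×10 + 96.54×39 + 280.58×4 + 237.11×2 = 10897.25 + 2511.2 + 3765.06 + 1122.32 + 474.22 = 18770.05
Index = 16485.58 / 18770.05 × 100 = 87.8292

87.8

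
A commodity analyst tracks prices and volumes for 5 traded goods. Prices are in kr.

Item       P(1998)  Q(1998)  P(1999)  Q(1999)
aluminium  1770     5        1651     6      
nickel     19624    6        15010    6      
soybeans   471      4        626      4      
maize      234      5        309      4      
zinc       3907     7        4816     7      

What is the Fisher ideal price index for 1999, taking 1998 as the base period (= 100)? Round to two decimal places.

Laspeyres component (base-period weights):
ΣP(1999)Q(1998) = 1651×5 + 15010×6 + 626×4 + 309×5 + 4816×7 = 8255 + 90060 + 2504 + 1545 + 33712 = 136076
ΣP(1998)Q(1998) = 1770×5 + 19624×6 + 471×4 + 234×5 + 3907×7 = 8850 + 117744 + 1884 + 1170 + 27349 = 156997
L = 136076 / 156997 × 100 = 86.6743
Paasche component (current-period weights):
ΣP(1999)Q(1999) = 1651×6 + 15010×6 + 626×4 + 309×4 + 4816×7 = 9906 + 90060 + 2504 + 1236 + 33712 = 137418
ΣP(1998)Q(1999) = 1770×6 + 19624×6 + 471×4 + 234×4 + 3907×7 = 10620 + 117744 + 1884 + 936 + 27349 = 158533
P = 137418 / 158533 × 100 = 86.6810
Fisher = √(L × P) = √(86.6743 × 86.6810) = 86.6776

86.68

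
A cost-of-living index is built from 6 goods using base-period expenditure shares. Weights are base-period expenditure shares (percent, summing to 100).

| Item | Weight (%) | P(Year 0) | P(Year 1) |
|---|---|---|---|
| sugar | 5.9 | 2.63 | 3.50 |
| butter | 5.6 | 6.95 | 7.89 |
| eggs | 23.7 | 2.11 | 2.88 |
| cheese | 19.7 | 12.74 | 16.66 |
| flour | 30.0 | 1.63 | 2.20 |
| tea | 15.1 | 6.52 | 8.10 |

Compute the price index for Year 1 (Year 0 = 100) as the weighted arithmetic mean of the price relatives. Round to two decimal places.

sugar: 5.9 × (3.50/2.63) = 5.9 × 1.330798 = 7.8517
butter: 5.6 × (7.89/6.95) = 5.6 × 1.135252 = 6.3574
eggs: 23.7 × (2.88/2.11) = 23.7 × 1.364929 = 32.3488
cheese: 19.7 × (16.66/12.74) = 19.7 × 1.307692 = 25.7615
flour: 30.0 × (2.20/1.63) = 30.0 × 1.349693 = 40.4908
tea: 15.1 × (8.10/6.52) = 15.1 × 1.242331 = 18.7592
Index = Σ wᵢ·(p₁ᵢ/p₀ᵢ) = 7.8517 + 6.3574 + 32.3488 + 25.7615 + 40.4908 + 18.7592 = 131.5695

131.57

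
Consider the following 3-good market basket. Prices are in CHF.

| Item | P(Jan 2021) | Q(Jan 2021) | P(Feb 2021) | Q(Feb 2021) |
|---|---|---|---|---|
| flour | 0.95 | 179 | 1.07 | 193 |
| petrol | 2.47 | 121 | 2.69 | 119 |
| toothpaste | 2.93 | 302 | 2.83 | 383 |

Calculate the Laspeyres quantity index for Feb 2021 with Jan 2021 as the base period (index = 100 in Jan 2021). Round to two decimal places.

118.15

Laspeyres quantity index uses base-period prices as weights.
ΣP(Jan 2021)·Q(Feb 2021) = 0.95×193 + 2.47×119 + 2.93×383 = 183.35 + 293.93 + 1122.19 = 1599.47
ΣP(Jan 2021)·Q(Jan 2021) = 0.95×179 + 2.47×121 + 2.93×302 = 170.05 + 298.87 + 884.86 = 1353.78
Index = 1599.47 / 1353.78 × 100 = 118.1484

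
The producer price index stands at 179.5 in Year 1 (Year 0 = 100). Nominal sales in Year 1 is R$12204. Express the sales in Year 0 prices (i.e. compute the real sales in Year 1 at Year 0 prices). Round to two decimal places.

6798.89

Real = Nominal ÷ (Index/100) = 12204 ÷ (179.5/100)
     = 12204 ÷ 1.795 = 6798.8858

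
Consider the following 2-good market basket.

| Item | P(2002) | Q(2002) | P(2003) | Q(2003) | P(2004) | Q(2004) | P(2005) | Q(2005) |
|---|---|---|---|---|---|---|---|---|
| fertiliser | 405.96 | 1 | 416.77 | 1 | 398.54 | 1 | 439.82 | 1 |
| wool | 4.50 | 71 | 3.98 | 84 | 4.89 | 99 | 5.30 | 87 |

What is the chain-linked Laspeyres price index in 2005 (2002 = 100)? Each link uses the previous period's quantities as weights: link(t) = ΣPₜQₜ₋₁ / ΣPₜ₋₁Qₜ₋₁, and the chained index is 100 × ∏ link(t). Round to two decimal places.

113.51

Link 2002→2003:
ΣP(2003)Q(2002) = 416.77×1 + 3.98×71 = 416.77 + 282.58 = 699.35
ΣP(2002)Q(2002) = 405.96×1 + 4.50×71 = 405.96 + 319.5 = 725.46
link = 699.35/725.46 = 0.964009
Link 2003→2004:
ΣP(2004)Q(2003) = 398.54×1 + 4.89×84 = 398.54 + 410.76 = 809.3
ΣP(2003)Q(2003) = 416.77×1 + 3.98×84 = 416.77 + 334.32 = 751.09
link = 809.3/751.09 = 1.077501
Link 2004→2005:
ΣP(2005)Q(2004) = 439.82×1 + 5.30×99 = 439.82 + 524.7 = 964.52
ΣP(2004)Q(2004) = 398.54×1 + 4.89×99 = 398.54 + 484.11 = 882.65
link = 964.52/882.65 = 1.092755
Chained index = 100 × 0.964009 × 1.077501 × 1.092755 = 113.5067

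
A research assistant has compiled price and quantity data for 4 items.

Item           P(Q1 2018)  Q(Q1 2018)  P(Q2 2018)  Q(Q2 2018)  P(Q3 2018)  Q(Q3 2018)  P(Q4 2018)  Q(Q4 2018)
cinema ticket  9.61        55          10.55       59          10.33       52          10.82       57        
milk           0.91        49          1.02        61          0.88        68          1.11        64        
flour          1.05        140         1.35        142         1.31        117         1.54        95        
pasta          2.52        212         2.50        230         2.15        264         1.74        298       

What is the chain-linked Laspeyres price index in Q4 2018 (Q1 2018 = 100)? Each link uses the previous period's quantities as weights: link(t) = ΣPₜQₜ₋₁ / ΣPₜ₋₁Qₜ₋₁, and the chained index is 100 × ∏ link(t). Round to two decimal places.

96.54

Link Q1 2018→Q2 2018:
ΣP(Q2 2018)Q(Q1 2018) = 10.55×55 + 1.02×49 + 1.35×140 + 2.50×212 = 580.25 + 49.98 + 189 + 530 = 1349.23
ΣP(Q1 2018)Q(Q1 2018) = 9.61×55 + 0.91×49 + 1.05×140 + 2.52×212 = 528.55 + 44.59 + 147 + 534.24 = 1254.38
link = 1349.23/1254.38 = 1.075615
Link Q2 2018→Q3 2018:
ΣP(Q3 2018)Q(Q2 2018) = 10.33×59 + 0.88×61 + 1.31×142 + 2.15×230 = 609.47 + 53.68 + 186.02 + 494.5 = 1343.67
ΣP(Q2 2018)Q(Q2 2018) = 10.55×59 + 1.02×61 + 1.35×142 + 2.50×230 = 622.45 + 62.22 + 191.7 + 575 = 1451.37
link = 1343.67/1451.37 = 0.925794
Link Q3 2018→Q4 2018:
ΣP(Q4 2018)Q(Q3 2018) = 10.82×52 + 1.11×68 + 1.54×117 + 1.74×264 = 562.64 + 75.48 + 180.18 + 459.36 = 1277.66
ΣP(Q3 2018)Q(Q3 2018) = 10.33×52 + 0.88×68 + 1.31×117 + 2.15×264 = 537.16 + 59.84 + 153.27 + 567.6 = 1317.87
link = 1277.66/1317.87 = 0.969489
Chained index = 100 × 1.075615 × 0.925794 × 0.969489 = 96.5415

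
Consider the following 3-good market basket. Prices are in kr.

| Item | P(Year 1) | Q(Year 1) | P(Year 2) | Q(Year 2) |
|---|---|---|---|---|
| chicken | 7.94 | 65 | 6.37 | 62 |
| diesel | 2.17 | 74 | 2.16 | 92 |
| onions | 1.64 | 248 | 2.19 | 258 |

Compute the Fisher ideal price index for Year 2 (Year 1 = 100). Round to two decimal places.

Laspeyres component (base-period weights):
ΣP(Year 2)Q(Year 1) = 6.37×65 + 2.16×74 + 2.19×248 = 414.05 + 159.84 + 543.12 = 1117.01
ΣP(Year 1)Q(Year 1) = 7.94×65 + 2.17×74 + 1.64×248 = 516.1 + 160.58 + 406.72 = 1083.4
L = 1117.01 / 1083.4 × 100 = 103.1023
Paasche component (current-period weights):
ΣP(Year 2)Q(Year 2) = 6.37×62 + 2.16×92 + 2.19×258 = 394.94 + 198.72 + 565.02 = 1158.68
ΣP(Year 1)Q(Year 2) = 7.94×62 + 2.17×92 + 1.64×258 = 492.28 + 199.64 + 423.12 = 1115.04
P = 1158.68 / 1115.04 × 100 = 103.9138
Fisher = √(L × P) = √(103.1023 × 103.9138) = 103.5072

103.51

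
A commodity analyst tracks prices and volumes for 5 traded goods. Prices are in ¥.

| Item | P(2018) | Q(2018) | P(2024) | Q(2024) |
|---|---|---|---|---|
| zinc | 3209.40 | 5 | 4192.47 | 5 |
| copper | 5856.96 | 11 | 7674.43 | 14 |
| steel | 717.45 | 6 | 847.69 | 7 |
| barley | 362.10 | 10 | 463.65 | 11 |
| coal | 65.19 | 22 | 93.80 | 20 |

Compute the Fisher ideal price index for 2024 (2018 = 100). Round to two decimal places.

Laspeyres component (base-period weights):
ΣP(2024)Q(2018) = 4192.47×5 + 7674.43×11 + 847.69×6 + 463.65×10 + 93.80×22 = 20962.35 + 84418.73 + 5086.14 + 4636.5 + 2063.6 = 117167.32
ΣP(2018)Q(2018) = 3209.40×5 + 5856.96×11 + 717.45×6 + 362.10×10 + 65.19×22 = 16047 + 64426.56 + 4304.7 + 3621 + 1434.18 = 89833.44
L = 117167.32 / 89833.44 × 100 = 130.4273
Paasche component (current-period weights):
ΣP(2024)Q(2024) = 4192.47×5 + 7674.43×14 + 847.69×7 + 463.65×11 + 93.80×20 = 20962.35 + 107442.02 + 5933.83 + 5100.15 + 1876 = 141314.35
ΣP(2018)Q(2024) = 3209.40×5 + 5856.96×14 + 717.45×7 + 362.10×11 + 65.19×20 = 16047 + 81997.44 + 5022.15 + 3983.1 + 1303.8 = 108353.49
P = 141314.35 / 108353.49 × 100 = 130.4197
Fisher = √(L × P) = √(130.4273 × 130.4197) = 130.4235

130.42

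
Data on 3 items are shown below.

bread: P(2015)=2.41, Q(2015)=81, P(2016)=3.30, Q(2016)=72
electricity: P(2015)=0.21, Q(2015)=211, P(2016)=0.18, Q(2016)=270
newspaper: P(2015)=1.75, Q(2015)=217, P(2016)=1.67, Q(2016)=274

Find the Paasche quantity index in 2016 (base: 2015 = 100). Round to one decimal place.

Paasche quantity index uses current-period prices as weights.
ΣP(2016)·Q(2016) = 3.30×72 + 0.18×270 + 1.67×274 = 237.6 + 48.6 + 457.58 = 743.78
ΣP(2016)·Q(2015) = 3.30×81 + 0.18×211 + 1.67×217 = 267.3 + 37.98 + 362.39 = 667.67
Index = 743.78 / 667.67 × 100 = 111.3993

111.4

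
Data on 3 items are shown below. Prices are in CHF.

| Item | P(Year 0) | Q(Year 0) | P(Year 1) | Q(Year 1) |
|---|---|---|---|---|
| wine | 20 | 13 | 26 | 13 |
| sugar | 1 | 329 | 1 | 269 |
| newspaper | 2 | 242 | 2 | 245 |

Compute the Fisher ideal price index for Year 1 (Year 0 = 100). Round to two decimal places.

107.46

Laspeyres component (base-period weights):
ΣP(Year 1)Q(Year 0) = 26×13 + 1×329 + 2×242 = 338 + 329 + 484 = 1151
ΣP(Year 0)Q(Year 0) = 20×13 + 1×329 + 2×242 = 260 + 329 + 484 = 1073
L = 1151 / 1073 × 100 = 107.2693
Paasche component (current-period weights):
ΣP(Year 1)Q(Year 1) = 26×13 + 1×269 + 2×245 = 338 + 269 + 490 = 1097
ΣP(Year 0)Q(Year 1) = 20×13 + 1×269 + 2×245 = 260 + 269 + 490 = 1019
P = 1097 / 1019 × 100 = 107.6546
Fisher = √(L × P) = √(107.2693 × 107.6546) = 107.4618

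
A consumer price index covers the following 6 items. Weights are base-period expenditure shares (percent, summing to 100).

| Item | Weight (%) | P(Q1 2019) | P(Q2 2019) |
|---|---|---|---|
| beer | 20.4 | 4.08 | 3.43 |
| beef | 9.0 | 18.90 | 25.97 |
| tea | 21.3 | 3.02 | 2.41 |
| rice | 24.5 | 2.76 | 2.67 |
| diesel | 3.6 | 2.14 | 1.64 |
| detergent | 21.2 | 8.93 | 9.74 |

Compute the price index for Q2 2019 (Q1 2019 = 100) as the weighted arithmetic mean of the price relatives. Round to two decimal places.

96.10

beer: 20.4 × (3.43/4.08) = 20.4 × 0.840686 = 17.1500
beef: 9.0 × (25.97/18.90) = 9.0 × 1.374074 = 12.3667
tea: 21.3 × (2.41/3.02) = 21.3 × 0.798013 = 16.9977
rice: 24.5 × (2.67/2.76) = 24.5 × 0.967391 = 23.7011
diesel: 3.6 × (1.64/2.14) = 3.6 × 0.766355 = 2.7589
detergent: 21.2 × (9.74/8.93) = 21.2 × 1.090705 = 23.1230
Index = Σ wᵢ·(p₁ᵢ/p₀ᵢ) = 17.1500 + 12.3667 + 16.9977 + 23.7011 + 2.7589 + 23.1230 = 96.0973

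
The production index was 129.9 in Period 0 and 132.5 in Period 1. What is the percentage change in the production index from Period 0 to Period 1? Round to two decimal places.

2.00%

Change = (132.5 − 129.9) / 129.9 × 100
       = 2.6 / 129.9 × 100 = 2.0015%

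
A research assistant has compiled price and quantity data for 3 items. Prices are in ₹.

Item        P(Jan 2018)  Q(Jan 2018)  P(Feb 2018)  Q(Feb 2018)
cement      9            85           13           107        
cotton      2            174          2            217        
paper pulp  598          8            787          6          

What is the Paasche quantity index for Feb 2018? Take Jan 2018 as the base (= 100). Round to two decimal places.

Paasche quantity index uses current-period prices as weights.
ΣP(Feb 2018)·Q(Feb 2018) = 13×107 + 2×217 + 787×6 = 1391 + 434 + 4722 = 6547
ΣP(Feb 2018)·Q(Jan 2018) = 13×85 + 2×174 + 787×8 = 1105 + 348 + 6296 = 7749
Index = 6547 / 7749 × 100 = 84.4883

84.49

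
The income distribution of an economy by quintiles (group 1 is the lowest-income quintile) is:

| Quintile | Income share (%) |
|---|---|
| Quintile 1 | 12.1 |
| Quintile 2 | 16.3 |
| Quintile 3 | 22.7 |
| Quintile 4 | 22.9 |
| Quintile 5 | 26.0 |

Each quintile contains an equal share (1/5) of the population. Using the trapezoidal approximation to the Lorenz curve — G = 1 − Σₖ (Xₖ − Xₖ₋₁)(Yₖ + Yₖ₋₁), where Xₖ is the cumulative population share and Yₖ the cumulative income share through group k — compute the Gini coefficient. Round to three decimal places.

0.138

Cumulative income shares Yₖ: 0.1210, 0.2840, 0.5110, 0.7400, 1.0000
Σ (Xₖ−Xₖ₋₁)(Yₖ+Yₖ₋₁) = (1/5)(0.1210+0.0000) + (1/5)(0.2840+0.1210) + (1/5)(0.5110+0.2840) + (1/5)(0.7400+0.5110) + (1/5)(1.0000+0.7400)
  = 0.0242 + 0.0810 + 0.1590 + 0.2502 + 0.3480 = 0.8624
G = 1 − 0.8624 = 0.1376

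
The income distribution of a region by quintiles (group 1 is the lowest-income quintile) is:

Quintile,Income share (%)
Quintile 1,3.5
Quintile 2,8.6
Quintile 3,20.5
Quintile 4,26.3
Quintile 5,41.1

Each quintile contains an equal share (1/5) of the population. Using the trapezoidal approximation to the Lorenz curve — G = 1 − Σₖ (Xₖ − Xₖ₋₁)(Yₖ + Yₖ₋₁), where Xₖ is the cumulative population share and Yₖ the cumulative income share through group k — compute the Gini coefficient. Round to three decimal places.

Cumulative income shares Yₖ: 0.0350, 0.1210, 0.3260, 0.5890, 1.0000
Σ (Xₖ−Xₖ₋₁)(Yₖ+Yₖ₋₁) = (1/5)(0.0350+0.0000) + (1/5)(0.1210+0.0350) + (1/5)(0.3260+0.1210) + (1/5)(0.5890+0.3260) + (1/5)(1.0000+0.5890)
  = 0.0070 + 0.0312 + 0.0894 + 0.1830 + 0.3178 = 0.6284
G = 1 − 0.6284 = 0.3716

0.372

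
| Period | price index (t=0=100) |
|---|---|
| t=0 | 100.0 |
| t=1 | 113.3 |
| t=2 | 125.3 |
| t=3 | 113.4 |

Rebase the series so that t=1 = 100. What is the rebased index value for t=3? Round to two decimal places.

100.09

Rebased(t=3) = 113.4 / 113.3 × 100 = 100.0883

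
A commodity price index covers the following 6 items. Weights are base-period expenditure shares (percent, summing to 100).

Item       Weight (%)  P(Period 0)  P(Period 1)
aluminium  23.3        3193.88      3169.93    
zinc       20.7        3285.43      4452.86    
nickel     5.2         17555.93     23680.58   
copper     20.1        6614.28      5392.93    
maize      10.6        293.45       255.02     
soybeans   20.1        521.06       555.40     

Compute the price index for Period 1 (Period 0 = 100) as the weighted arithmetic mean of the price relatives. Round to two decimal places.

aluminium: 23.3 × (3169.93/3193.88) = 23.3 × 0.992501 = 23.1253
zinc: 20.7 × (4452.86/3285.43) = 20.7 × 1.355336 = 28.0554
nickel: 5.2 × (23680.58/17555.93) = 5.2 × 1.348865 = 7.0141
copper: 20.1 × (5392.93/6614.28) = 20.1 × 0.815346 = 16.3885
maize: 10.6 × (255.02/293.45) = 10.6 × 0.869041 = 9.2118
soybeans: 20.1 × (555.40/521.06) = 20.1 × 1.065904 = 21.4247
Index = Σ wᵢ·(p₁ᵢ/p₀ᵢ) = 23.1253 + 28.0554 + 7.0141 + 16.3885 + 9.2118 + 21.4247 = 105.2198

105.22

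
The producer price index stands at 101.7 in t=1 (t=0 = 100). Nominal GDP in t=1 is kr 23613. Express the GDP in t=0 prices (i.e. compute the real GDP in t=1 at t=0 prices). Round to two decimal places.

23218.29

Real = Nominal ÷ (Index/100) = 23613 ÷ (101.7/100)
     = 23613 ÷ 1.017 = 23218.2891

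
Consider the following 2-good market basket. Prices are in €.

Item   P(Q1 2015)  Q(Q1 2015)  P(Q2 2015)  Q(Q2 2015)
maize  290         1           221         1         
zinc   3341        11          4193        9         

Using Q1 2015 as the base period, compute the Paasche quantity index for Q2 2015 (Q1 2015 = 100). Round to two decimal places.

Paasche quantity index uses current-period prices as weights.
ΣP(Q2 2015)·Q(Q2 2015) = 221×1 + 4193×9 = 221 + 37737 = 37958
ΣP(Q2 2015)·Q(Q1 2015) = 221×1 + 4193×11 = 221 + 46123 = 46344
Index = 37958 / 46344 × 100 = 81.9049

81.90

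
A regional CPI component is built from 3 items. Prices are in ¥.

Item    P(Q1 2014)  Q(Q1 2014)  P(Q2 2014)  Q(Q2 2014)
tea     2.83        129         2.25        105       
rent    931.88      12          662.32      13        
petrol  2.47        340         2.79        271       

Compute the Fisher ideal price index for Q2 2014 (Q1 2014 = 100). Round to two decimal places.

Laspeyres component (base-period weights):
ΣP(Q2 2014)Q(Q1 2014) = 2.25×129 + 662.32×12 + 2.79×340 = 290.25 + 7947.84 + 948.6 = 9186.69
ΣP(Q1 2014)Q(Q1 2014) = 2.83×129 + 931.88×12 + 2.47×340 = 365.07 + 11182.56 + 839.8 = 12387.43
L = 9186.69 / 12387.43 × 100 = 74.1614
Paasche component (current-period weights):
ΣP(Q2 2014)Q(Q2 2014) = 2.25×105 + 662.32×13 + 2.79×271 = 236.25 + 8610.16 + 756.09 = 9602.5
ΣP(Q1 2014)Q(Q2 2014) = 2.83×105 + 931.88×13 + 2.47×271 = 297.15 + 12114.44 + 669.37 = 13080.96
P = 9602.5 / 13080.96 × 100 = 73.4082
Fisher = √(L × P) = √(74.1614 × 73.4082) = 73.7838

73.78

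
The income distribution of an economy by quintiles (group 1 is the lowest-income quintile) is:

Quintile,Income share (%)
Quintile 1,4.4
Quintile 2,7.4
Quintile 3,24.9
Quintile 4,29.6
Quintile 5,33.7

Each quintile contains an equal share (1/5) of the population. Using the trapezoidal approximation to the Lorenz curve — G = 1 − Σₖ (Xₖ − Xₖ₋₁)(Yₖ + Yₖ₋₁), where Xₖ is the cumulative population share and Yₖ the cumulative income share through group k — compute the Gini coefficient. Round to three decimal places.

Cumulative income shares Yₖ: 0.0440, 0.1180, 0.3670, 0.6630, 1.0000
Σ (Xₖ−Xₖ₋₁)(Yₖ+Yₖ₋₁) = (1/5)(0.0440+0.0000) + (1/5)(0.1180+0.0440) + (1/5)(0.3670+0.1180) + (1/5)(0.6630+0.3670) + (1/5)(1.0000+0.6630)
  = 0.0088 + 0.0324 + 0.0970 + 0.2060 + 0.3326 = 0.6768
G = 1 − 0.6768 = 0.3232

0.323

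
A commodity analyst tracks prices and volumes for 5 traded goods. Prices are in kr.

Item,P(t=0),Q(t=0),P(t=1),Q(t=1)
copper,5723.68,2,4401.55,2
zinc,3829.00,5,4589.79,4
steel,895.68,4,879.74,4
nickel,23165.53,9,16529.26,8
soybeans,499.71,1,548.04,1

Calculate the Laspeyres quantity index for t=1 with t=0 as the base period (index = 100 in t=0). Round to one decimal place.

88.9

Laspeyres quantity index uses base-period prices as weights.
ΣP(t=0)·Q(t=1) = 5723.68×2 + 3829.00×4 + 895.68×4 + 23165.53×8 + 499.71×1 = 11447.36 + 15316 + 3582.72 + 185324.24 + 499.71 = 216170.03
ΣP(t=0)·Q(t=0) = 5723.68×2 + 3829.00×5 + 895.68×4 + 23165.53×9 + 499.71×1 = 11447.36 + 19145 + 3582.72 + 208489.77 + 499.71 = 243164.56
Index = 216170.03 / 243164.56 × 100 = 88.8987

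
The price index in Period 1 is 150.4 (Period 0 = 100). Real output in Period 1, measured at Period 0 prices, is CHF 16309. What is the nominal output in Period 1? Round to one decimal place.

24528.7

Nominal = Real × (Index/100) = 16309 × (150.4/100)
        = 16309 × 1.504 = 24528.7360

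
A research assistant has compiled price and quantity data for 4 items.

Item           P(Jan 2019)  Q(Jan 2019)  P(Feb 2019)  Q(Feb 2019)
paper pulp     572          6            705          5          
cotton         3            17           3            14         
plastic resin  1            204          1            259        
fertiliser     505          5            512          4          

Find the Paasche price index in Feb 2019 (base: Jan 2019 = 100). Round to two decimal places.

Paasche price index uses current-period quantities as weights.
ΣP(Feb 2019)·Q(Feb 2019) = 705×5 + 3×14 + 1×259 + 512×4 = 3525 + 42 + 259 + 2048 = 5874
ΣP(Jan 2019)·Q(Feb 2019) = 572×5 + 3×14 + 1×259 + 505×4 = 2860 + 42 + 259 + 2020 = 5181
Index = 5874 / 5181 × 100 = 113.3758

113.38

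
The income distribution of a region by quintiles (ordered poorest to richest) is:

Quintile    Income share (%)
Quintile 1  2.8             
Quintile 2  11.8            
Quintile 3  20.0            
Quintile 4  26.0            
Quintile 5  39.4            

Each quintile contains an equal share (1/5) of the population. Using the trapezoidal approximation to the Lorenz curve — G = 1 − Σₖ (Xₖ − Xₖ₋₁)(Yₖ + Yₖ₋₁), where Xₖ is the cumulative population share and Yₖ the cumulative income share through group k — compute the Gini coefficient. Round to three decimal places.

Cumulative income shares Yₖ: 0.0280, 0.1460, 0.3460, 0.6060, 1.0000
Σ (Xₖ−Xₖ₋₁)(Yₖ+Yₖ₋₁) = (1/5)(0.0280+0.0000) + (1/5)(0.1460+0.0280) + (1/5)(0.3460+0.1460) + (1/5)(0.6060+0.3460) + (1/5)(1.0000+0.6060)
  = 0.0056 + 0.0348 + 0.0984 + 0.1904 + 0.3212 = 0.6504
G = 1 − 0.6504 = 0.3496

0.350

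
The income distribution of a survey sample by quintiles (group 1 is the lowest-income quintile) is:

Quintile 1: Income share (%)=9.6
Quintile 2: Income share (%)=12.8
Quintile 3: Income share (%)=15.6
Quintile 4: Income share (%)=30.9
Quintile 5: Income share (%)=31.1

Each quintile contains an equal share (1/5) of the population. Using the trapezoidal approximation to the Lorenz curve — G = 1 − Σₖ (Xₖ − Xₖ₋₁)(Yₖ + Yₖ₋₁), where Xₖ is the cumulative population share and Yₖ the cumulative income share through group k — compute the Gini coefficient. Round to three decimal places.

0.244

Cumulative income shares Yₖ: 0.0960, 0.2240, 0.3800, 0.6890, 1.0000
Σ (Xₖ−Xₖ₋₁)(Yₖ+Yₖ₋₁) = (1/5)(0.0960+0.0000) + (1/5)(0.2240+0.0960) + (1/5)(0.3800+0.2240) + (1/5)(0.6890+0.3800) + (1/5)(1.0000+0.6890)
  = 0.0192 + 0.0640 + 0.1208 + 0.2138 + 0.3378 = 0.7556
G = 1 − 0.7556 = 0.2444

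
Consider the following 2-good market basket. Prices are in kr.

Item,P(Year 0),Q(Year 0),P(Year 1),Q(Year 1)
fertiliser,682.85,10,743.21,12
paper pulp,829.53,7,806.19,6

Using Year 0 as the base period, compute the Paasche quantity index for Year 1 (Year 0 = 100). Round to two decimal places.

105.20

Paasche quantity index uses current-period prices as weights.
ΣP(Year 1)·Q(Year 1) = 743.21×12 + 806.19×6 = 8918.52 + 4837.14 = 13755.66
ΣP(Year 1)·Q(Year 0) = 743.21×10 + 806.19×7 = 7432.1 + 5643.33 = 13075.43
Index = 13755.66 / 13075.43 × 100 = 105.2024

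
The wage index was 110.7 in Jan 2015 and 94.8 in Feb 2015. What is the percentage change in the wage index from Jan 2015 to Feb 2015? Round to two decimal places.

Change = (94.8 − 110.7) / 110.7 × 100
       = -15.9 / 110.7 × 100 = -14.3631%

-14.36%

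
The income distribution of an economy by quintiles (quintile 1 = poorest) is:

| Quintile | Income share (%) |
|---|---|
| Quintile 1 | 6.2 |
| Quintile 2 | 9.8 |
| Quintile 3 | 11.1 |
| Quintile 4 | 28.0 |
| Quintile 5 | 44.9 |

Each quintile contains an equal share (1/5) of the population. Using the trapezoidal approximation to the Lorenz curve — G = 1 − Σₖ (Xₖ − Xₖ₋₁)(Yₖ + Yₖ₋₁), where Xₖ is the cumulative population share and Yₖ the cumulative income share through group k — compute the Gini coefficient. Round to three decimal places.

Cumulative income shares Yₖ: 0.0620, 0.1600, 0.2710, 0.5510, 1.0000
Σ (Xₖ−Xₖ₋₁)(Yₖ+Yₖ₋₁) = (1/5)(0.0620+0.0000) + (1/5)(0.1600+0.0620) + (1/5)(0.2710+0.1600) + (1/5)(0.5510+0.2710) + (1/5)(1.0000+0.5510)
  = 0.0124 + 0.0444 + 0.0862 + 0.1644 + 0.3102 = 0.6176
G = 1 − 0.6176 = 0.3824

0.382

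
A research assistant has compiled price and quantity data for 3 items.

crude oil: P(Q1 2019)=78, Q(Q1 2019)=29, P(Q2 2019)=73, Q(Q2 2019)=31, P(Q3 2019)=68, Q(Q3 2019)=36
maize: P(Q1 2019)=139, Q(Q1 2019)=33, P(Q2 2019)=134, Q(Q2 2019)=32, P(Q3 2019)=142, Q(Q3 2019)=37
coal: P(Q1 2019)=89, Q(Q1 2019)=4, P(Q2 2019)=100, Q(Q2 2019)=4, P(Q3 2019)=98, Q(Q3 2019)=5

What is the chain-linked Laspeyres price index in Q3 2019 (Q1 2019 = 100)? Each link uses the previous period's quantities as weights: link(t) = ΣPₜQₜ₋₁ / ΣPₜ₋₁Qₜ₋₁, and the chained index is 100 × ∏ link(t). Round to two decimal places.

97.60

Link Q1 2019→Q2 2019:
ΣP(Q2 2019)Q(Q1 2019) = 73×29 + 134×33 + 100×4 = 2117 + 4422 + 400 = 6939
ΣP(Q1 2019)Q(Q1 2019) = 78×29 + 139×33 + 89×4 = 2262 + 4587 + 356 = 7205
link = 6939/7205 = 0.963081
Link Q2 2019→Q3 2019:
ΣP(Q3 2019)Q(Q2 2019) = 68×31 + 142×32 + 98×4 = 2108 + 4544 + 392 = 7044
ΣP(Q2 2019)Q(Q2 2019) = 73×31 + 134×32 + 100×4 = 2263 + 4288 + 400 = 6951
link = 7044/6951 = 1.013379
Chained index = 100 × 0.963081 × 1.013379 = 97.5967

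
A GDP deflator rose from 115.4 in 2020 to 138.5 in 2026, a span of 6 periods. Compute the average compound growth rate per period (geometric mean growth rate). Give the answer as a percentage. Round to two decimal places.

3.09%

Growth factor = (138.5/115.4)^(1/6) = (1.200173)^(1/6) = 1.030878
Growth rate = 1.030878 − 1 = 0.030878 = 3.0878%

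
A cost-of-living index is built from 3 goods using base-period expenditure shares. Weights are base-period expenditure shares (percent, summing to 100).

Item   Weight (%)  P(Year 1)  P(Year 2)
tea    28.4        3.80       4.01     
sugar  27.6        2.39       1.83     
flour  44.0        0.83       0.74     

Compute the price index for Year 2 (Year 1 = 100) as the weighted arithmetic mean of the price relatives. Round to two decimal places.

90.33

tea: 28.4 × (4.01/3.80) = 28.4 × 1.055263 = 29.9695
sugar: 27.6 × (1.83/2.39) = 27.6 × 0.765690 = 21.1331
flour: 44.0 × (0.74/0.83) = 44.0 × 0.891566 = 39.2289
Index = Σ wᵢ·(p₁ᵢ/p₀ᵢ) = 29.9695 + 21.1331 + 39.2289 = 90.3314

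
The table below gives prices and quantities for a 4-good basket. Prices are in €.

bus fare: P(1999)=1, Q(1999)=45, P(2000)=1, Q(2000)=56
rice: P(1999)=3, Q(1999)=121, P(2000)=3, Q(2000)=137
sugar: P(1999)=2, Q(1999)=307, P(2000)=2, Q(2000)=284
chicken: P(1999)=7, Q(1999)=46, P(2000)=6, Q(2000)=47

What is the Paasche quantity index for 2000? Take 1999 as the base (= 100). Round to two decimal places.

101.46

Paasche quantity index uses current-period prices as weights.
ΣP(2000)·Q(2000) = 1×56 + 3×137 + 2×284 + 6×47 = 56 + 411 + 568 + 282 = 1317
ΣP(2000)·Q(1999) = 1×45 + 3×121 + 2×307 + 6×46 = 45 + 363 + 614 + 276 = 1298
Index = 1317 / 1298 × 100 = 101.4638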